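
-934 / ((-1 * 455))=934 / 455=2.05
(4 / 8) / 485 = 1 / 970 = 0.00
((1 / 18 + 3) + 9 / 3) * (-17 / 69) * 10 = -9265 / 621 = -14.92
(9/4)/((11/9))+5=301/44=6.84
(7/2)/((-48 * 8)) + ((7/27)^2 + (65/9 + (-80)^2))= 1195752283/186624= 6407.28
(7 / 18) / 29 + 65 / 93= 11527 / 16182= 0.71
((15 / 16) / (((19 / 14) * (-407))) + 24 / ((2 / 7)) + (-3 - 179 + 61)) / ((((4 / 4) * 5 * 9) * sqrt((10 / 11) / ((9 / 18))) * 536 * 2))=-2289073 * sqrt(55) / 29843193600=-0.00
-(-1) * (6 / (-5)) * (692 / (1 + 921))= -2076 / 2305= -0.90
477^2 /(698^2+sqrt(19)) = 36951012972 /79122579199-75843 * sqrt(19) /79122579199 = 0.47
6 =6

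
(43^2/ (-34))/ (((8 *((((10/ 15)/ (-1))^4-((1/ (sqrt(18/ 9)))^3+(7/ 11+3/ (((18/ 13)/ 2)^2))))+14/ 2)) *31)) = 443166471/ 226602622+1467885969 *sqrt(2)/ 906410488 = 4.25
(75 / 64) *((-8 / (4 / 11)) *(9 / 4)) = -7425 / 128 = -58.01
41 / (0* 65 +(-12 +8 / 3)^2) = 369 / 784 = 0.47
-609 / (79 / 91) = -55419 / 79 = -701.51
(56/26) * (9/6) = 42/13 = 3.23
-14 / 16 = -7 / 8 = -0.88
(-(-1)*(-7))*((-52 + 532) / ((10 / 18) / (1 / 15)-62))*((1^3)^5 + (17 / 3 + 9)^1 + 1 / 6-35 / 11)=200400 / 253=792.09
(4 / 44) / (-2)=-1 / 22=-0.05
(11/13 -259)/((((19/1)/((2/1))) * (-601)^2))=-0.00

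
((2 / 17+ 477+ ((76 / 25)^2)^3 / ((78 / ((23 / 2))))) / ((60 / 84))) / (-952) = -96065177783929 / 110068359375000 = -0.87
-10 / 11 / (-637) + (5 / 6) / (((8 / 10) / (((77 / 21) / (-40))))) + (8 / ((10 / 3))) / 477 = -95219249 / 1069548480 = -0.09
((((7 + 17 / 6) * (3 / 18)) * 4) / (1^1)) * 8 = 472 / 9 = 52.44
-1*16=-16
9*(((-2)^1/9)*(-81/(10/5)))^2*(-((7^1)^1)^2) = -35721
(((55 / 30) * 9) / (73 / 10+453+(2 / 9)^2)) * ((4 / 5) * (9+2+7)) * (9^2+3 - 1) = 15973848 / 372883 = 42.84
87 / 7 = 12.43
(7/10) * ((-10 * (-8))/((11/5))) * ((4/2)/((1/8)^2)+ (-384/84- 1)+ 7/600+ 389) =2148049/165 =13018.48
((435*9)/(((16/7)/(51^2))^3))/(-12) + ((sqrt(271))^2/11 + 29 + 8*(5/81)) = -7017838865573551645/14598144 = -480735007516.95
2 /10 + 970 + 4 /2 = 4861 /5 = 972.20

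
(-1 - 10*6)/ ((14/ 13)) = -793/ 14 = -56.64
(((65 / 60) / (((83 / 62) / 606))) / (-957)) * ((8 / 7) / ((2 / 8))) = -1302496 / 556017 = -2.34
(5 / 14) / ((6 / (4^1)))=5 / 21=0.24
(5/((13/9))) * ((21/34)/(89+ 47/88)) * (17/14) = 2970/102427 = 0.03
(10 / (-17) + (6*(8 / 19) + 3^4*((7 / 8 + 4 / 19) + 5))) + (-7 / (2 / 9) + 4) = 1207673 / 2584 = 467.37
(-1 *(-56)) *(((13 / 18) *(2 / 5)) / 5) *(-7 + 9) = 1456 / 225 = 6.47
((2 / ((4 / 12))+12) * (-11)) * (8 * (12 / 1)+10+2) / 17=-21384 / 17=-1257.88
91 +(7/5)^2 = 2324/25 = 92.96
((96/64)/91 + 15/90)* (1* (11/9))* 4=2200/2457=0.90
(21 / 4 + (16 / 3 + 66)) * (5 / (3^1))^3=114875 / 324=354.55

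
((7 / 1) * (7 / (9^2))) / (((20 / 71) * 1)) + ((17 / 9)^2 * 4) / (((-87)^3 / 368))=2282423777 / 1066774860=2.14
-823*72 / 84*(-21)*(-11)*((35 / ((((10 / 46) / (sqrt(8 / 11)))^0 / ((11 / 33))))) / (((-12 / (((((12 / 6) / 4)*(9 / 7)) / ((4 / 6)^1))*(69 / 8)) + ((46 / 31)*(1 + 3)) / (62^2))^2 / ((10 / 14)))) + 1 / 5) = -48794032963317697407 / 71097796178890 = -686294.59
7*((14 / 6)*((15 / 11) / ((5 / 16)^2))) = 12544 / 55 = 228.07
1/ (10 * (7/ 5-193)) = -1/ 1916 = -0.00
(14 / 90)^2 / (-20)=-49 / 40500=-0.00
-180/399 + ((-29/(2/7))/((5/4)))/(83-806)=-162902/480795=-0.34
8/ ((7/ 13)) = 104/ 7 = 14.86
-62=-62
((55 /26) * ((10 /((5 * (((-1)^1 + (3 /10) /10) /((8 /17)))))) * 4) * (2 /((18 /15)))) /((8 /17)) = -110000 /3783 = -29.08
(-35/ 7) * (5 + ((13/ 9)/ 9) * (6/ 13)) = -685/ 27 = -25.37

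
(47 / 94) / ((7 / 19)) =19 / 14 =1.36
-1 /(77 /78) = -78 /77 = -1.01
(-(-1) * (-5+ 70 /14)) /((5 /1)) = 0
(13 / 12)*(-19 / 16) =-247 / 192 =-1.29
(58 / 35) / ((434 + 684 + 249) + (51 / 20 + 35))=232 / 196637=0.00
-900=-900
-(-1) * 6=6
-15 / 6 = -5 / 2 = -2.50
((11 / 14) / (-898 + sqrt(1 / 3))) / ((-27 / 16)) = 88*sqrt(3) / 457230879 + 79024 / 152410293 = 0.00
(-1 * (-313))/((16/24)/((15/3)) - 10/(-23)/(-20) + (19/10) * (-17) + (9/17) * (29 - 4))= -367149/22232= -16.51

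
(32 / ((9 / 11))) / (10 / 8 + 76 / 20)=7040 / 909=7.74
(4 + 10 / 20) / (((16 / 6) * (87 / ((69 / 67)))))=621 / 31088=0.02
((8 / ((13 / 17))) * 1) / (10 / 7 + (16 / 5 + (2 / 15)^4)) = 24097500 / 10662353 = 2.26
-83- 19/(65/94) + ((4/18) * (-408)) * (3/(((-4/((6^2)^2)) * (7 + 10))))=329779/65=5073.52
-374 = -374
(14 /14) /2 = 0.50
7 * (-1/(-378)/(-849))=-1/45846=-0.00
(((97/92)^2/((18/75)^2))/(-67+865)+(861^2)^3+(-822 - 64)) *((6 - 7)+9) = 99060372223918718431829425/30394224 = 3259184120769746200.19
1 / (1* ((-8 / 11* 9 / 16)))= -22 / 9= -2.44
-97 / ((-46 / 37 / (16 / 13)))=28712 / 299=96.03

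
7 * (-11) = -77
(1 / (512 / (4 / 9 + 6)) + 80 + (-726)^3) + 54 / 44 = -9698061409601 / 25344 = -382657094.76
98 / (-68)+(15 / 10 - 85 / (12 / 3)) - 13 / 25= -36909 / 1700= -21.71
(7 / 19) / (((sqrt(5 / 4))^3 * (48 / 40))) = 28 * sqrt(5) / 285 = 0.22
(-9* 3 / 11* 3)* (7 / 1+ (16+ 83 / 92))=-178119 / 1012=-176.01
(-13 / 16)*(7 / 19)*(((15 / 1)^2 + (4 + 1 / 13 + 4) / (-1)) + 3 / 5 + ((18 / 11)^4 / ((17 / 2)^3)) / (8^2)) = -65.11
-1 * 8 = -8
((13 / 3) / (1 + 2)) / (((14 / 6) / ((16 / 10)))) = 104 / 105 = 0.99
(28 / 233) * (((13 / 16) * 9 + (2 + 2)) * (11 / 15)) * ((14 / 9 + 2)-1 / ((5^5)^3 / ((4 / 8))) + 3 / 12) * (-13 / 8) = -757501129147129367 / 122871093750000000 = -6.17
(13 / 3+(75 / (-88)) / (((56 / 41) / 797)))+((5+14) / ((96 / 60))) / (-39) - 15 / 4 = -31842211 / 64064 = -497.04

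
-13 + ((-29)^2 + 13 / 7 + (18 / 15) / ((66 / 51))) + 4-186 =648.78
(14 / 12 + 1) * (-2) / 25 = -13 / 75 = -0.17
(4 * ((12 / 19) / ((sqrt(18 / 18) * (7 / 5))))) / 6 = 40 / 133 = 0.30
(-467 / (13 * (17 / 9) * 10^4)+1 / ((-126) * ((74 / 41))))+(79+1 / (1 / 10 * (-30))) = 405219670307 / 5151510000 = 78.66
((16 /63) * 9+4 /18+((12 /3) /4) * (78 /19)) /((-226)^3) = -1979 /3454295418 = -0.00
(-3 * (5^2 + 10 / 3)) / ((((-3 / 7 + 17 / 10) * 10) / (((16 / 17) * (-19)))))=10640 / 89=119.55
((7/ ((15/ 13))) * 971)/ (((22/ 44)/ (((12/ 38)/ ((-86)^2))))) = 88361/ 175655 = 0.50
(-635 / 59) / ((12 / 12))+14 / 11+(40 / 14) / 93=-3996529 / 422499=-9.46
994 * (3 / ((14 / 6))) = 1278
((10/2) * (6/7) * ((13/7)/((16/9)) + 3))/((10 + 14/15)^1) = 101925/64288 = 1.59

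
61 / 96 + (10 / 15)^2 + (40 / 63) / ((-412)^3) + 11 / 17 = 21557682385 / 12483313248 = 1.73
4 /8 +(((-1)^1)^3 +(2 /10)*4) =3 /10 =0.30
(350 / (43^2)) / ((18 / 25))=4375 / 16641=0.26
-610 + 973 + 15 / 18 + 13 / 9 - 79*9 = -6223 / 18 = -345.72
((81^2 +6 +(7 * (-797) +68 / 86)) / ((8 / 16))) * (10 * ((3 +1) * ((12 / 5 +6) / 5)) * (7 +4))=314293056 / 215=1461828.17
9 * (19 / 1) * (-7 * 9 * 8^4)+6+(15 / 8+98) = -353008817 / 8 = -44126102.12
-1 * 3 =-3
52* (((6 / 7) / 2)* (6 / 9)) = 104 / 7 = 14.86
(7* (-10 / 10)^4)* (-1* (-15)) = 105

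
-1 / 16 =-0.06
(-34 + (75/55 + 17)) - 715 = -8037/11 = -730.64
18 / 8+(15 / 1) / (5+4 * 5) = 57 / 20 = 2.85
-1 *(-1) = 1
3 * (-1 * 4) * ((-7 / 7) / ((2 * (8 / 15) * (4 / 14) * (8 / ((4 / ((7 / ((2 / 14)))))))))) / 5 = 9 / 112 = 0.08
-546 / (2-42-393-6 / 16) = 4368 / 3467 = 1.26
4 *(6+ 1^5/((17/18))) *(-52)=-24960/17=-1468.24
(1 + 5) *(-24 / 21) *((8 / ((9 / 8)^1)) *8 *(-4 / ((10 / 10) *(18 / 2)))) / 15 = 32768 / 2835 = 11.56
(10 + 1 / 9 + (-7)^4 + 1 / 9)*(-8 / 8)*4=-86804 / 9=-9644.89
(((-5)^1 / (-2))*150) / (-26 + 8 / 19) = -2375 / 162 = -14.66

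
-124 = -124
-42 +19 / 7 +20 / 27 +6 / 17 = -122711 / 3213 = -38.19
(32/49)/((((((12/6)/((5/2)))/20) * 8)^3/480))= 468750/49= 9566.33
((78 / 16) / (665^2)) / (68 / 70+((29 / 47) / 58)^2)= 28717 / 2530866310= 0.00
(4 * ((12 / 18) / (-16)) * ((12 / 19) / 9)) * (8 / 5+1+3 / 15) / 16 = -7 / 3420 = -0.00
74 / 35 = 2.11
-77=-77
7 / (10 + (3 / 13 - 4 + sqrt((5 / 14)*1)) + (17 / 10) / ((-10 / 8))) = 50418550 / 34554321 - 739375*sqrt(70) / 34554321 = 1.28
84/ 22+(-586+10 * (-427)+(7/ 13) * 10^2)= -686162/ 143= -4798.34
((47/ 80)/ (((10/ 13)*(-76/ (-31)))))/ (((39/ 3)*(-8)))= -1457/ 486400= -0.00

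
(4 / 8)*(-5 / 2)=-5 / 4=-1.25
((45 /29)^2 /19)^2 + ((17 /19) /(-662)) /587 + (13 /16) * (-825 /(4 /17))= -9045010238166407941 /3175011206462528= -2848.81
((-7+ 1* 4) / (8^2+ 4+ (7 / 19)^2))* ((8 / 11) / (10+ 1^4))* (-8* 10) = 231040 / 992079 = 0.23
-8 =-8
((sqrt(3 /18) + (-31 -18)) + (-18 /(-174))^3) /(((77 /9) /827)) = -8894638062 /1877953 + 2481 *sqrt(6) /154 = -4696.89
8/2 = 4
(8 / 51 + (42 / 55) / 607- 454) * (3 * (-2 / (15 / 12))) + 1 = 6184654269 / 2837725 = 2179.44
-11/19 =-0.58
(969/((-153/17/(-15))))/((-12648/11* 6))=-1045/4464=-0.23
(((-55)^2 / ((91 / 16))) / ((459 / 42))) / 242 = 400 / 1989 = 0.20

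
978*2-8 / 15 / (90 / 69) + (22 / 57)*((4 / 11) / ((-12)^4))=7223171353 / 3693600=1955.59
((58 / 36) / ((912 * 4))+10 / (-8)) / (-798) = 82051 / 52399872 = 0.00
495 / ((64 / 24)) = 1485 / 8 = 185.62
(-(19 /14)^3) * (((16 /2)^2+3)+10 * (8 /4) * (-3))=-17.50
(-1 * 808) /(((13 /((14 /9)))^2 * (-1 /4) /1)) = 633472 /13689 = 46.28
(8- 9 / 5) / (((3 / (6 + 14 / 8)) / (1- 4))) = -961 / 20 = -48.05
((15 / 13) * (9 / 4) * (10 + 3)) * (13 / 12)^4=46.49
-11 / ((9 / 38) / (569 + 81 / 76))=-476575 / 18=-26476.39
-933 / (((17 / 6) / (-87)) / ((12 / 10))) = 2922156 / 85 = 34378.31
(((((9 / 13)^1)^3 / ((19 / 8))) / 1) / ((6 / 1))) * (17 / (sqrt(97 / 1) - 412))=-2269296 / 2360524907 - 5508 * sqrt(97) / 2360524907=-0.00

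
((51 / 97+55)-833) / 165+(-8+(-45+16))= -133520 / 3201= -41.71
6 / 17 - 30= -29.65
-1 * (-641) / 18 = 35.61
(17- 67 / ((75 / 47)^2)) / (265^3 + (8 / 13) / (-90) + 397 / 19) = -6468683 / 12927888377750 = -0.00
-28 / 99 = -0.28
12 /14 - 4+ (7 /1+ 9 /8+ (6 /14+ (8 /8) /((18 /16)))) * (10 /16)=1589 /576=2.76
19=19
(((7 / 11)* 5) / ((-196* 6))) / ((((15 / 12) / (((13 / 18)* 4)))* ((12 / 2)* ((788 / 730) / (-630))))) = 23725 / 39006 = 0.61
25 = 25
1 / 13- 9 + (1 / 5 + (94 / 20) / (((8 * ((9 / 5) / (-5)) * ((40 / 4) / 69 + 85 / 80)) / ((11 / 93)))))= -214735844 / 24173955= -8.88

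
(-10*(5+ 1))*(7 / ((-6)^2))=-35 / 3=-11.67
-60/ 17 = -3.53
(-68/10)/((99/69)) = -782/165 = -4.74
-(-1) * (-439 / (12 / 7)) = -3073 / 12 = -256.08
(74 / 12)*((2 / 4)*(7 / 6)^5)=621859 / 93312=6.66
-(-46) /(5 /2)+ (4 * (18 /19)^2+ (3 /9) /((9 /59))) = 1178179 /48735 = 24.18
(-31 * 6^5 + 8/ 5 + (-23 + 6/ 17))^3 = -8604474793439596142149/ 614125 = -14010950203036183.42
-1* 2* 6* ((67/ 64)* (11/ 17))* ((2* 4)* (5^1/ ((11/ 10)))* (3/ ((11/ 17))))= -15075/ 11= -1370.45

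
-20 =-20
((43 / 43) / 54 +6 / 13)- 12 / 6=-1067 / 702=-1.52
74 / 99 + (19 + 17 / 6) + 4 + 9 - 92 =-11171 / 198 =-56.42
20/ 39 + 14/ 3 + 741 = 29101/ 39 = 746.18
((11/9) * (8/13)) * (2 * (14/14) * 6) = 352/39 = 9.03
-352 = -352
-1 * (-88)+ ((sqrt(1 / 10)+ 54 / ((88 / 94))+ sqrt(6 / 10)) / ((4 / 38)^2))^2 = 88+ 130321 * (11 * sqrt(10)+ 22 * sqrt(15)+ 6345)^2 / 193600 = 28134954.46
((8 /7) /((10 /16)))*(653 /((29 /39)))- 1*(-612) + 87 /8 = 18096849 /8120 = 2228.68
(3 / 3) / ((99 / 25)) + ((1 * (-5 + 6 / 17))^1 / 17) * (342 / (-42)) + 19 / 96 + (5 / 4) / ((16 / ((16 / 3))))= 19822685 / 6408864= 3.09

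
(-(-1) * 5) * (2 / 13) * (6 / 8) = 15 / 26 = 0.58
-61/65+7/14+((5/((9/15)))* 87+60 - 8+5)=781.56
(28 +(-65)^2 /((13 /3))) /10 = 100.30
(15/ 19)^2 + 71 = 71.62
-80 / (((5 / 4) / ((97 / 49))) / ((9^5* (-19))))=6964947648 / 49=142141788.73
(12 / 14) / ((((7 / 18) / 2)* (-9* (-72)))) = 1 / 147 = 0.01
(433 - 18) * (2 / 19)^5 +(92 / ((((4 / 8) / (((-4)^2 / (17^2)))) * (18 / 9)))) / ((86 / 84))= 153247375136 / 30770482273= 4.98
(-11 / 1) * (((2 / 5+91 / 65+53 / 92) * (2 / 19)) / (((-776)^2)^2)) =-12023 / 1584631635845120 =-0.00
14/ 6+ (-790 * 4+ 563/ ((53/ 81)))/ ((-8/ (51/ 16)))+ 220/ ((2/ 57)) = 146301709/ 20352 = 7188.57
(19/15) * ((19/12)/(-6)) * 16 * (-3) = 722/45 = 16.04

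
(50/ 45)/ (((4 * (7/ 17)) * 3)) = 85/ 378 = 0.22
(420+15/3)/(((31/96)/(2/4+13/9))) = 2559.14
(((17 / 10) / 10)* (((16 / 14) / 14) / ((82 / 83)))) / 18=0.00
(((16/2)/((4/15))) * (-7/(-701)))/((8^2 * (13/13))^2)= 0.00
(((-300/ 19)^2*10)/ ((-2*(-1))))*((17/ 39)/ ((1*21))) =850000/ 32851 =25.87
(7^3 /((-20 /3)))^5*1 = -1153657446916149 /3200000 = -360517952.16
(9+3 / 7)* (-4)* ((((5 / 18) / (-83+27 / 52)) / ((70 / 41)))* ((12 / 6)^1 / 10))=46904 / 3152415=0.01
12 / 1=12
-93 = -93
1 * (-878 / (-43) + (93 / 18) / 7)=21.16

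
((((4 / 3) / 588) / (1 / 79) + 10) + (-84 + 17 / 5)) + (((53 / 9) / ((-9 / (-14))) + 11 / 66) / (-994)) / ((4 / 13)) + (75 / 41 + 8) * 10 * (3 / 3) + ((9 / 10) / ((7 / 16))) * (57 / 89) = 479737042339 / 16452552816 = 29.16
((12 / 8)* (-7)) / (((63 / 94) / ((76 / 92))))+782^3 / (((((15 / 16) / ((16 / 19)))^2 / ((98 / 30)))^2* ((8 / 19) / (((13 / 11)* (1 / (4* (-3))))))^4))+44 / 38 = 58698458834588771627821 / 5903162667703125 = 9943561.13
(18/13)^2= 324/169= 1.92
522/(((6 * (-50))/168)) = -292.32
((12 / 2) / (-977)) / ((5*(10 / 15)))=-9 / 4885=-0.00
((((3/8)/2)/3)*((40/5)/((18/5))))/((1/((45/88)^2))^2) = 2278125/239878144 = 0.01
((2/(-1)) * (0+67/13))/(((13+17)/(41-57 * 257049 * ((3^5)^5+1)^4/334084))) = 7766060344317477787419063000000000000000000000000.00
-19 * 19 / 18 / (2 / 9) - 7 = -389 / 4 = -97.25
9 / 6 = 3 / 2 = 1.50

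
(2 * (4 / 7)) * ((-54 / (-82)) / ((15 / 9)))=648 / 1435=0.45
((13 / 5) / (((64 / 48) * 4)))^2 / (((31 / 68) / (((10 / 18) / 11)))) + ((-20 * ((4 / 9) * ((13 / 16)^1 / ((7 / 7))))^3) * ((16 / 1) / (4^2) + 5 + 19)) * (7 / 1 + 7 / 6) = -45880807999 / 238645440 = -192.26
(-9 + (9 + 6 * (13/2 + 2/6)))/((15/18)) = 246/5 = 49.20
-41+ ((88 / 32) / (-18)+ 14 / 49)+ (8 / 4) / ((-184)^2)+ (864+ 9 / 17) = 14932907195 / 18129888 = 823.66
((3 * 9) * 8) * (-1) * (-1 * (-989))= -213624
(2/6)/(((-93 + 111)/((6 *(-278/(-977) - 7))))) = -729/977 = -0.75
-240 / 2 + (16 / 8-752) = -870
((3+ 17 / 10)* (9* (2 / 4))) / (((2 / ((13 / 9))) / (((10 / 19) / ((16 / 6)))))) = 1833 / 608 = 3.01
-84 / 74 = -42 / 37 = -1.14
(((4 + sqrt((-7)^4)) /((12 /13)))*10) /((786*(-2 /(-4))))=3445 /2358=1.46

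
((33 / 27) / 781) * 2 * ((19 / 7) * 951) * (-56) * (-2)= 192736 / 213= 904.86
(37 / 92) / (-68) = -37 / 6256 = -0.01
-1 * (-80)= 80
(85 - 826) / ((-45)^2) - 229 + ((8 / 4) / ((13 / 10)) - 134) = -3175036 / 8775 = -361.83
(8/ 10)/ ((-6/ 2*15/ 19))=-76/ 225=-0.34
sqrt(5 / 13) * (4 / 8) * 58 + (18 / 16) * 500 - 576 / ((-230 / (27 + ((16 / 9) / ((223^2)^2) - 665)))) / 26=29 * sqrt(65) / 13 + 3704838174139283 / 7394190588590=519.03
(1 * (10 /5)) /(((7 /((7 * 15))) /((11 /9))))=110 /3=36.67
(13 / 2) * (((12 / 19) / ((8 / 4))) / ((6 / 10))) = 65 / 19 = 3.42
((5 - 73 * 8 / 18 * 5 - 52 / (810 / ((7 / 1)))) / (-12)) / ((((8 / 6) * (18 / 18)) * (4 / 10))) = 24.64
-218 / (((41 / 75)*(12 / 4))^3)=-3406250 / 68921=-49.42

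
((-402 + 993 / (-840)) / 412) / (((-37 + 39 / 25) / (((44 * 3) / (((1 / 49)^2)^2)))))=15340147814145 / 730064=21012058.96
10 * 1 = 10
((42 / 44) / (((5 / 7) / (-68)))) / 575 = -4998 / 31625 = -0.16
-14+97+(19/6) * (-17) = 175/6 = 29.17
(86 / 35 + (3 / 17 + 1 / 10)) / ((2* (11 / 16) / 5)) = 13012 / 1309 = 9.94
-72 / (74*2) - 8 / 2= -166 / 37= -4.49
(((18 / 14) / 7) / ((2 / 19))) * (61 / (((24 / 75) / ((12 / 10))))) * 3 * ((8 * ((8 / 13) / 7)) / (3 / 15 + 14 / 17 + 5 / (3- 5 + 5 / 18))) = -3298282200 / 7361809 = -448.03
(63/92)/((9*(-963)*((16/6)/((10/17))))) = -35/2008176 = -0.00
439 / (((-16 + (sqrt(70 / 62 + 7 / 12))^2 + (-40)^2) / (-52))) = -8492016 / 589885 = -14.40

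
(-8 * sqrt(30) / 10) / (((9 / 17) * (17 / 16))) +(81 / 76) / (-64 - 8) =-64 * sqrt(30) / 45 - 9 / 608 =-7.80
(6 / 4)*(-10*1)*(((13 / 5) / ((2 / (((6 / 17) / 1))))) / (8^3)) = -117 / 8704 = -0.01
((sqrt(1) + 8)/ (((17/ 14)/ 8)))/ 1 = 1008/ 17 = 59.29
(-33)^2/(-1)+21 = -1068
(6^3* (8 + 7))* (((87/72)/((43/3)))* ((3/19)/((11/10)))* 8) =2818800/8987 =313.65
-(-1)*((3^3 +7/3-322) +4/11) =-9646/33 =-292.30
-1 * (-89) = 89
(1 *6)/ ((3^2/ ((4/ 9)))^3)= 128/ 177147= 0.00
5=5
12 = 12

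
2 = 2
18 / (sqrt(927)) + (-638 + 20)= -618 + 6 * sqrt(103) / 103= -617.41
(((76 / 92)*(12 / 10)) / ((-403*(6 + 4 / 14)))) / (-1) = 399 / 1019590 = 0.00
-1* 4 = -4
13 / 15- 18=-257 / 15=-17.13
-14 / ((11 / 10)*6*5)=-14 / 33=-0.42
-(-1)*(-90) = -90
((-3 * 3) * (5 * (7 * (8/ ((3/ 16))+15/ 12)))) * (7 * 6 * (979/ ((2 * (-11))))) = 103421115/ 4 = 25855278.75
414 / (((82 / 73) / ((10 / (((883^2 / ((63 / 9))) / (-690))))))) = -729861300 / 31967249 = -22.83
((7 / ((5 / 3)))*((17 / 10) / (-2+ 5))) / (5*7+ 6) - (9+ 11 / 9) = -187529 / 18450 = -10.16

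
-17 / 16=-1.06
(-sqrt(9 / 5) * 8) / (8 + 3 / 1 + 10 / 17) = -0.93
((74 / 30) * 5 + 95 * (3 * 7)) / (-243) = -8.26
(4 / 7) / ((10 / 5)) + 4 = 30 / 7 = 4.29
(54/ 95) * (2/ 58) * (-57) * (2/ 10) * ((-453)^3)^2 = -1399923250766981298/ 725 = -1930928621747560.41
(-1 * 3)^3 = -27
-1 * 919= -919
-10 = -10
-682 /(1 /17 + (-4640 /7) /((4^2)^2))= 59024 /219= 269.52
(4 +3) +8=15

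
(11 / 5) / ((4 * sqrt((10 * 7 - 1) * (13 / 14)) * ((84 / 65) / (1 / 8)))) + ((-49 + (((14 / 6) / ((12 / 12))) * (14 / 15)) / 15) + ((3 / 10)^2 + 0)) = -26333 / 540 + 11 * sqrt(12558) / 185472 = -48.76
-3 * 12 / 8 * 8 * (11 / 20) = -99 / 5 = -19.80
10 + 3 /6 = 21 /2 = 10.50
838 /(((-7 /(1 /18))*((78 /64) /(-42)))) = 26816 /117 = 229.20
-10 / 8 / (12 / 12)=-5 / 4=-1.25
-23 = -23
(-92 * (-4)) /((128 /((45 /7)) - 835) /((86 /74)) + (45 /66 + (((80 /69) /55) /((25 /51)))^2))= -264997260000 /504554702413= -0.53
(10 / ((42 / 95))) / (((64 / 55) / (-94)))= -1227875 / 672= -1827.19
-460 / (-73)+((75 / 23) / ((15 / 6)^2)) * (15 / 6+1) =13646 / 1679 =8.13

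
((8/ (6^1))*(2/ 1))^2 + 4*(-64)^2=147520/ 9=16391.11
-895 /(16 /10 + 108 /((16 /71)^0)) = -4475 /548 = -8.17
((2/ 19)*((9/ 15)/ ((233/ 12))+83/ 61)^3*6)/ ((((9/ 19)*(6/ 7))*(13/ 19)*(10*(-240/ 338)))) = -1672111751025847859/ 1938032434077975000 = -0.86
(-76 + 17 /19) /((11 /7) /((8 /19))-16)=6.12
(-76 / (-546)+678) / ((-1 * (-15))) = 185132 / 4095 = 45.21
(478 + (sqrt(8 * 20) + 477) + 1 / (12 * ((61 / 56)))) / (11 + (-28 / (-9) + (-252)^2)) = 36 * sqrt(10) / 571663 + 524337 / 34871443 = 0.02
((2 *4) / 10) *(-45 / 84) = -3 / 7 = -0.43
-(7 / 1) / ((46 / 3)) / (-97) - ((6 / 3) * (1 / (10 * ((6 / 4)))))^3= 35179 / 15059250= 0.00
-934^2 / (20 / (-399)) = 87017511 / 5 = 17403502.20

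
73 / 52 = 1.40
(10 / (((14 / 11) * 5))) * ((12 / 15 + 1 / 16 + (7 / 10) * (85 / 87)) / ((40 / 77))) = 1302323 / 278400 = 4.68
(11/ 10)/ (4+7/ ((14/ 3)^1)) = 1/ 5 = 0.20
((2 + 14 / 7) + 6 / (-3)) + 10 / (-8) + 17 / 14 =55 / 28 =1.96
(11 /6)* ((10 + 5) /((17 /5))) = 275 /34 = 8.09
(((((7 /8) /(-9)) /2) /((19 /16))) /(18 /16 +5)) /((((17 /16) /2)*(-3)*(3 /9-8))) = -256 /468027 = -0.00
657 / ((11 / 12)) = 7884 / 11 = 716.73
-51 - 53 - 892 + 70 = -926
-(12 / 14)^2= -36 / 49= -0.73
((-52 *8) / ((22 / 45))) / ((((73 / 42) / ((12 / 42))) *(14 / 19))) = -1067040 / 5621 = -189.83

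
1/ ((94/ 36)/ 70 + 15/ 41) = 51660/ 20827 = 2.48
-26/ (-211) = 26/ 211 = 0.12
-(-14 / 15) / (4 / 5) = 7 / 6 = 1.17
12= 12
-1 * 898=-898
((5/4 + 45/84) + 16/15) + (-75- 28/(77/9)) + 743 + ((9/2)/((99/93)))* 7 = 805232/1155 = 697.17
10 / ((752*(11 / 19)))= 0.02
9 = 9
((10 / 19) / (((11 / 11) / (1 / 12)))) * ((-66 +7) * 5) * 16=-11800 / 57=-207.02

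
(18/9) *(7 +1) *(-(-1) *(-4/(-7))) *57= 3648/7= 521.14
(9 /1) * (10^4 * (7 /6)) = 105000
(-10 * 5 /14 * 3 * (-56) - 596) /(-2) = -2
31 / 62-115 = -229 / 2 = -114.50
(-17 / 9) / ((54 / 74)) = -629 / 243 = -2.59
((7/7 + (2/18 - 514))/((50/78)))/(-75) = 60008/5625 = 10.67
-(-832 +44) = 788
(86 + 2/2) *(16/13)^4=5701632/28561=199.63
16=16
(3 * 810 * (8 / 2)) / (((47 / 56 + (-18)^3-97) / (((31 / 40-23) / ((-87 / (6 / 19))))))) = -8065008 / 60973109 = -0.13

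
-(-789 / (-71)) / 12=-263 / 284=-0.93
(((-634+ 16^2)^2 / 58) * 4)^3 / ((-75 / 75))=-23336772152504832 / 24389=-956856457932.05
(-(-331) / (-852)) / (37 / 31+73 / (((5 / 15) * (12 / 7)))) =-10261 / 3405657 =-0.00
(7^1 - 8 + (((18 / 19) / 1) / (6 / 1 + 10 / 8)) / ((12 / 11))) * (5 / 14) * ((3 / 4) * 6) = -21825 / 15428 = -1.41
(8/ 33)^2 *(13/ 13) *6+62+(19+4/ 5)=149107/ 1815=82.15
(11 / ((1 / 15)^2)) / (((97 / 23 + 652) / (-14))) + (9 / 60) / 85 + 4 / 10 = -149389609 / 2850900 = -52.40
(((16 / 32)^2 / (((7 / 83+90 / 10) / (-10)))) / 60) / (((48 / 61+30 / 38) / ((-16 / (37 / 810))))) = 2885910 / 2831647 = 1.02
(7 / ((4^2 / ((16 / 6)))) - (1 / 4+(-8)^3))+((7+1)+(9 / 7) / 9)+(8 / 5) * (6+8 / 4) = 224221 / 420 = 533.86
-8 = -8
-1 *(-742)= 742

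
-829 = -829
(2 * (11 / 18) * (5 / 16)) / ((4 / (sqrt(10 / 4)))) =55 * sqrt(10) / 1152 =0.15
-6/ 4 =-3/ 2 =-1.50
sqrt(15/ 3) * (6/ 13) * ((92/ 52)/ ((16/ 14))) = 483 * sqrt(5)/ 676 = 1.60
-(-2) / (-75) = -0.03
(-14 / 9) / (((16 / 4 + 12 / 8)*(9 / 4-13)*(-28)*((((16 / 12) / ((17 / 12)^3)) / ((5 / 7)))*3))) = -24565 / 51492672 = -0.00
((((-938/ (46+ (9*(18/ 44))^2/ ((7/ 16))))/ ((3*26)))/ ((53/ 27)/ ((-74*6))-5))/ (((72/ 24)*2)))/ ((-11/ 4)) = -0.00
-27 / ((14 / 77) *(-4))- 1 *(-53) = 721 / 8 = 90.12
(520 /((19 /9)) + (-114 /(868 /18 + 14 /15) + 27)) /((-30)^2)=632747 /2101400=0.30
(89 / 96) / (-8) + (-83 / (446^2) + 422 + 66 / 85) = 1372085557747 / 3246309120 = 422.66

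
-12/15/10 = -2/25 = -0.08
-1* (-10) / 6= 5 / 3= 1.67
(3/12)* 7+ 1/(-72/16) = 55/36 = 1.53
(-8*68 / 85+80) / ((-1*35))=-368 / 175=-2.10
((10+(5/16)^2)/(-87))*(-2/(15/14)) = 3619/16704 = 0.22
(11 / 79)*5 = 55 / 79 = 0.70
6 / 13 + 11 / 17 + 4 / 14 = 2157 / 1547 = 1.39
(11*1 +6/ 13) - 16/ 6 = 343/ 39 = 8.79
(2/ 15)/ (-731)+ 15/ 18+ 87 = 1926181/ 21930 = 87.83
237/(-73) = -3.25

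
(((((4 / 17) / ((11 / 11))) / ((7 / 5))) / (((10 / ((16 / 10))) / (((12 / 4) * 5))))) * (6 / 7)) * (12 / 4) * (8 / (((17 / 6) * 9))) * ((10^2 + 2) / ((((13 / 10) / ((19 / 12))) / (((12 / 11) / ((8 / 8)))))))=5253120 / 119119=44.10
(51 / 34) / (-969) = -1 / 646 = -0.00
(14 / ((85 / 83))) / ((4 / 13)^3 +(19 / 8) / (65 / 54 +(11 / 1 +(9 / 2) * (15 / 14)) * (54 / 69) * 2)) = 2305414093528 / 20336432665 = 113.36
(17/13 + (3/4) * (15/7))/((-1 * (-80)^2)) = -1061/2329600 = -0.00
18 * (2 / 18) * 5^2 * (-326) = -16300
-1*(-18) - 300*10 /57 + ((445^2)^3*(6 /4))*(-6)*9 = -11950846981077797533 /19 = -628991946372515659.63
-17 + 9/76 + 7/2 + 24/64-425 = -66577/152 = -438.01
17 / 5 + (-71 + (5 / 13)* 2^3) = -4194 / 65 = -64.52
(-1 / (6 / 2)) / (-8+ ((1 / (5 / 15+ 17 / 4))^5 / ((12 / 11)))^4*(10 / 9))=876421544333880634307861328125 / 21034117064013011967216075184056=0.04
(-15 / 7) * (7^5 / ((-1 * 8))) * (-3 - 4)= -252105 / 8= -31513.12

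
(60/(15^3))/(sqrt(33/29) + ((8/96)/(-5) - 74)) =-2060624/8577497235 - 64 *sqrt(957)/571833149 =-0.00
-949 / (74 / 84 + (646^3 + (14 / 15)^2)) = -2989350 / 849196333919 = -0.00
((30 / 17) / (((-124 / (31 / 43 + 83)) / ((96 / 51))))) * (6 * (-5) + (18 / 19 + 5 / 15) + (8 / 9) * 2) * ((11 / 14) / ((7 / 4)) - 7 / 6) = -914896000 / 21097391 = -43.37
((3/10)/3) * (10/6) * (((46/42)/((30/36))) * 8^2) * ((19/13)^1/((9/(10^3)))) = 5593600/2457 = 2276.60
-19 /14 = -1.36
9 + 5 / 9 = 9.56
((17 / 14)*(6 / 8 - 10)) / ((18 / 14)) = -629 / 72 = -8.74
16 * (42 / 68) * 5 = 840 / 17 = 49.41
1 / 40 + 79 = 3161 / 40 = 79.02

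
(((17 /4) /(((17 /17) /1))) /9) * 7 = 119 /36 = 3.31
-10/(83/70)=-700/83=-8.43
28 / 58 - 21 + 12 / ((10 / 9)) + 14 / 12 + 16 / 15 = -6511 / 870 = -7.48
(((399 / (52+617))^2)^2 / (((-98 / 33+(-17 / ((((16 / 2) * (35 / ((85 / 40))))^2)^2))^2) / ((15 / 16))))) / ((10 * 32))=-19174583910044376801843609600000000 / 153613602620253112365888291420425824703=-0.00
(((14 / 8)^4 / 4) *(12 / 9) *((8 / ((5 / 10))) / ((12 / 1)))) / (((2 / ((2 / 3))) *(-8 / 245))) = -588245 / 13824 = -42.55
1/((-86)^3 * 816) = -1/519021696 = -0.00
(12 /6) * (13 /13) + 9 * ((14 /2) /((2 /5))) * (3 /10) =197 /4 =49.25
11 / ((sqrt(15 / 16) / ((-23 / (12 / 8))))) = -2024 * sqrt(15) / 45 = -174.20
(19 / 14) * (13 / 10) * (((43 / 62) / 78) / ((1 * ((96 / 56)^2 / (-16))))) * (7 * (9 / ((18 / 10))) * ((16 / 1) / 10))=-40033 / 8370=-4.78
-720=-720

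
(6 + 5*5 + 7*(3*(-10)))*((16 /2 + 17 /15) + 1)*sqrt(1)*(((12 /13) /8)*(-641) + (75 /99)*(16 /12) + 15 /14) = 17619002936 /135135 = 130380.75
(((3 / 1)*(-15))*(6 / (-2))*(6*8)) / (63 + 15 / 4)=8640 / 89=97.08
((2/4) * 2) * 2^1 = 2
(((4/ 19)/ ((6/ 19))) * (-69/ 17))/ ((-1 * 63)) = 46/ 1071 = 0.04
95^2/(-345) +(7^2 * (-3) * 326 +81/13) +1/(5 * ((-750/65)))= -10750981387/224250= -47941.95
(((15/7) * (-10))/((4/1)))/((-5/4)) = 30/7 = 4.29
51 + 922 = 973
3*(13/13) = 3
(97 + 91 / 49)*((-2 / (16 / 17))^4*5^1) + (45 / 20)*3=72294049 / 7168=10085.67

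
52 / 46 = 26 / 23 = 1.13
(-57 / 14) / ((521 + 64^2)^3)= -1 / 24173125326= -0.00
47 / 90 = 0.52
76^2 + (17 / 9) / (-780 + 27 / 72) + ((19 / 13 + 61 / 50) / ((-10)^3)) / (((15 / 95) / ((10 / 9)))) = 21074495829757 / 3648645000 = 5775.98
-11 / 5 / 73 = -11 / 365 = -0.03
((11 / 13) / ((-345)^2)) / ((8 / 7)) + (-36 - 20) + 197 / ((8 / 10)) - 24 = 2057942327 / 12378600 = 166.25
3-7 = -4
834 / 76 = 417 / 38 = 10.97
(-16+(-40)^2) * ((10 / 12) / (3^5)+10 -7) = 385352 / 81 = 4757.43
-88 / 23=-3.83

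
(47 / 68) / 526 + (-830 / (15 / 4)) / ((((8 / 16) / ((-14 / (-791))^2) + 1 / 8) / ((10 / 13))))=-0.11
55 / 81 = 0.68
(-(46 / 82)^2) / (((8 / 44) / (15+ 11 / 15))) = -686642 / 25215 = -27.23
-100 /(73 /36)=-3600 /73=-49.32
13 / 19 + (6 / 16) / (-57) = 103 / 152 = 0.68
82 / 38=41 / 19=2.16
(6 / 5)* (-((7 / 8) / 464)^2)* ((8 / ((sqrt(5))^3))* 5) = -147* sqrt(5) / 21529600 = -0.00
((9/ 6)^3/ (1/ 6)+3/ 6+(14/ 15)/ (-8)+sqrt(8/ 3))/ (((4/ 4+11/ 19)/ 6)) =38 * sqrt(6)/ 15+11761/ 150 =84.61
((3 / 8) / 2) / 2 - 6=-189 / 32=-5.91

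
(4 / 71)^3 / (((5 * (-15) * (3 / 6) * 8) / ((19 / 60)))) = -76 / 402649875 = -0.00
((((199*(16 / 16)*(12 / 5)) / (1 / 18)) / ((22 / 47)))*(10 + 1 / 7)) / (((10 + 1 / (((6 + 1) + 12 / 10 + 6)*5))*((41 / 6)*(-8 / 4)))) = -1697345028 / 1247015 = -1361.13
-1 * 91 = -91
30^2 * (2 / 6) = 300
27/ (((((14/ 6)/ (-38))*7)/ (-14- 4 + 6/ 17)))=923400/ 833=1108.52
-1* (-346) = 346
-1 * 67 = -67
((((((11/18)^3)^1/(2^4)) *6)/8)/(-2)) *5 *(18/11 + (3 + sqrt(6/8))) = -10285/82944 - 6655 *sqrt(3)/497664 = -0.15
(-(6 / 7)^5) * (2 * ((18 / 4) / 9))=-7776 / 16807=-0.46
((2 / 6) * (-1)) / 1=-1 / 3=-0.33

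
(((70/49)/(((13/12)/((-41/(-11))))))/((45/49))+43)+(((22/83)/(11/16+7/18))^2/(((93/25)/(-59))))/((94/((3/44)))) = 200080344170351/4138056502437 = 48.35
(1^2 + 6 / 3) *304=912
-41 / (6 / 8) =-164 / 3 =-54.67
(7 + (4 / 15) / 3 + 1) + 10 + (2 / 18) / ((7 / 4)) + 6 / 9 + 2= 2186 / 105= 20.82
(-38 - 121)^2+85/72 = 1820317/72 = 25282.18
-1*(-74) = 74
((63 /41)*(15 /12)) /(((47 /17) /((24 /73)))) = 32130 /140671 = 0.23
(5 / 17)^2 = 25 / 289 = 0.09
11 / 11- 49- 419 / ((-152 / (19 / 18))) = -6493 / 144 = -45.09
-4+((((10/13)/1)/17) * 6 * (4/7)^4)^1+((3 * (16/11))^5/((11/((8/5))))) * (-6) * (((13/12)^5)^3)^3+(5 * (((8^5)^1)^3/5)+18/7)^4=2153864689232331465477532630663339660249447694881527739575938292778661227956334917852335219819077381529527/1405462288010787733744021827289337799684557258096640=1532495540866336864400282000000000000000000000000000000.00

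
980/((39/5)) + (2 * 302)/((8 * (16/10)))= 107845/624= 172.83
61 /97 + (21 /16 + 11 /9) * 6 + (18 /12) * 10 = 71789 /2328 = 30.84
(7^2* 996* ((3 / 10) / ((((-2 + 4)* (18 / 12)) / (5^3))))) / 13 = 610050 / 13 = 46926.92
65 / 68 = 0.96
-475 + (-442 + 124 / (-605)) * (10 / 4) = -191242 / 121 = -1580.51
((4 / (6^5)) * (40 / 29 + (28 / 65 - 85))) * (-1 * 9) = 52271 / 135720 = 0.39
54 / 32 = 27 / 16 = 1.69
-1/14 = -0.07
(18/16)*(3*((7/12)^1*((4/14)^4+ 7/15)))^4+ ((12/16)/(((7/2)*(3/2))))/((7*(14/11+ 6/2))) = 4004873892682933007/7494226542109440000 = 0.53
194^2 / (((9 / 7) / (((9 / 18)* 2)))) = 263452 / 9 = 29272.44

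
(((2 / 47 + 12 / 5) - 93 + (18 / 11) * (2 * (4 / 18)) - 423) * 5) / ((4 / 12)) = -3976998 / 517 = -7692.45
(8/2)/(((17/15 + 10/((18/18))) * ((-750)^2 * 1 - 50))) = 6/9392915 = 0.00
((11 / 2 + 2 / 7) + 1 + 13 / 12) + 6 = 1165 / 84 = 13.87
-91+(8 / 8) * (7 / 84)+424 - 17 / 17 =3985 / 12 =332.08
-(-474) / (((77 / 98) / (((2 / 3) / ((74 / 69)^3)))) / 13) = 2361651201 / 557183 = 4238.56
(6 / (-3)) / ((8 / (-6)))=3 / 2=1.50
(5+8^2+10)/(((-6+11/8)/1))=-632/37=-17.08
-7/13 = -0.54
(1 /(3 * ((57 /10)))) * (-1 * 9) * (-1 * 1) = 10 /19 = 0.53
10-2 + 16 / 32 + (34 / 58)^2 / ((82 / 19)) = 295834 / 34481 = 8.58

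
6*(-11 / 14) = -33 / 7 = -4.71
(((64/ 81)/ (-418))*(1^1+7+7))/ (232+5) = -160/ 1337391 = -0.00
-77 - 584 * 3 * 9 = -15845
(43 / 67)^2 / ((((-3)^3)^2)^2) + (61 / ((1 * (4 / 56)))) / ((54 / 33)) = 1245038305666 / 2385638649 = 521.89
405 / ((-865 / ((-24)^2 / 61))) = -46656 / 10553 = -4.42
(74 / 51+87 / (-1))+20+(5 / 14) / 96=-65.55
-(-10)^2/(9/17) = -188.89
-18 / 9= -2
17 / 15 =1.13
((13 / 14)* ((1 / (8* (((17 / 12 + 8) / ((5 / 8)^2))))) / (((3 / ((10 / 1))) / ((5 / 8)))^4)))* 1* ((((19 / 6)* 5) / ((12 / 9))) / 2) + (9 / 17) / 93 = 6423091516021 / 11801868632064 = 0.54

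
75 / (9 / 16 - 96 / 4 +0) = -16 / 5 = -3.20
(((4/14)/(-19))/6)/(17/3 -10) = 0.00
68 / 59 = 1.15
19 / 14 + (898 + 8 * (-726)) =-68721 / 14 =-4908.64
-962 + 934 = -28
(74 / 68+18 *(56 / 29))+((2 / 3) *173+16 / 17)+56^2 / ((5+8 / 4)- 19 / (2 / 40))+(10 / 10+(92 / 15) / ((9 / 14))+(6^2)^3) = 2324130545189 / 49650030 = 46810.25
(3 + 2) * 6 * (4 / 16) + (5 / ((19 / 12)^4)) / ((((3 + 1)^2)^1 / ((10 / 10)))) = 1967775 / 260642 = 7.55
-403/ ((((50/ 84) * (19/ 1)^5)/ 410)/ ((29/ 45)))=-13416676/ 185707425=-0.07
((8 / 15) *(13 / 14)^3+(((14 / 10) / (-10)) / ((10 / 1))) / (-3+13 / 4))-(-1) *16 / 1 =2105722 / 128625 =16.37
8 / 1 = 8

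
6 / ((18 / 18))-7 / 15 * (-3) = 37 / 5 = 7.40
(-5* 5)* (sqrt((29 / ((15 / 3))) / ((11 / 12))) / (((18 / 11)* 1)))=-5* sqrt(4785) / 9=-38.43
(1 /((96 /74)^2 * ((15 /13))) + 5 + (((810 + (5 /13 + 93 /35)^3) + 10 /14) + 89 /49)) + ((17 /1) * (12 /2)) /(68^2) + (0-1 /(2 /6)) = 9333038065324391 /11068450848000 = 843.21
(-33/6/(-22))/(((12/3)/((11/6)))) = 11/96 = 0.11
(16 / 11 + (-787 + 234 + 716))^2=3272481 / 121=27045.30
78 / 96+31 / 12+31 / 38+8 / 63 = 83093 / 19152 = 4.34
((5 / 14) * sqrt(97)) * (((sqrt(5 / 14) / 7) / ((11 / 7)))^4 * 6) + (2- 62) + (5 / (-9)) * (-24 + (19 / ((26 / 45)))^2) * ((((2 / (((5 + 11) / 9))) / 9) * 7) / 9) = -117.11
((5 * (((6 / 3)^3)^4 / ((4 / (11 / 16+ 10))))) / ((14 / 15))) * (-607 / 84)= -20759400 / 49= -423661.22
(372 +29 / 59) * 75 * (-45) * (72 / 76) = -1335102750 / 1121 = -1190992.64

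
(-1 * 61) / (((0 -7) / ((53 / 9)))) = 3233 / 63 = 51.32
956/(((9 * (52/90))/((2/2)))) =183.85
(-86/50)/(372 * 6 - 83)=-43/53725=-0.00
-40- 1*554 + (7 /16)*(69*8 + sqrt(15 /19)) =-705 /2 + 7*sqrt(285) /304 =-352.11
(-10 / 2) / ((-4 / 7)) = 35 / 4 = 8.75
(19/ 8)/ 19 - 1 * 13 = -103/ 8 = -12.88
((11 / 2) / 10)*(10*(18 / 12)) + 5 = 53 / 4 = 13.25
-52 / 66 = -26 / 33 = -0.79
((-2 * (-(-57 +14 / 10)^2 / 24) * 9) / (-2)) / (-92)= 12.60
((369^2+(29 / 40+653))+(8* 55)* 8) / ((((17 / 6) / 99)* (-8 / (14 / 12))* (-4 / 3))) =11670235731 / 21760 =536315.98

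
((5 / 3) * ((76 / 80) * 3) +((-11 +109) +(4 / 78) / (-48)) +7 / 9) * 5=484505 / 936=517.63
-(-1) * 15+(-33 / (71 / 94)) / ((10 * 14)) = 72999 / 4970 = 14.69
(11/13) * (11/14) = 121/182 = 0.66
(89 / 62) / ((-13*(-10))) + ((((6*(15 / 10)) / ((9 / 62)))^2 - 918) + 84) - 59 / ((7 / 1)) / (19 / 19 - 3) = 170062593 / 56420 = 3014.23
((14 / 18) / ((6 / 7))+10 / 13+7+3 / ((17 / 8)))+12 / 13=131411 / 11934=11.01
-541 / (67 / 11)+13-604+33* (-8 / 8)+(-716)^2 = 34300193 / 67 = 511943.18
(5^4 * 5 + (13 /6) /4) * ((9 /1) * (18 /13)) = 2025351 /52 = 38949.06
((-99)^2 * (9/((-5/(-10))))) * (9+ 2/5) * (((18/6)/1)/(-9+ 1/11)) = -136812159/245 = -558416.98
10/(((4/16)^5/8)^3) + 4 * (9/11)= 60473139527716/11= 5497558138883.27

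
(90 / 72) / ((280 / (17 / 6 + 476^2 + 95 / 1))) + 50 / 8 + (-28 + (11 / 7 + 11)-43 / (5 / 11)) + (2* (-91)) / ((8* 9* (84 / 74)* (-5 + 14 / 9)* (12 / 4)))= 567697219 / 624960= 908.37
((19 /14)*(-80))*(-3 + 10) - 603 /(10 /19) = -19057 /10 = -1905.70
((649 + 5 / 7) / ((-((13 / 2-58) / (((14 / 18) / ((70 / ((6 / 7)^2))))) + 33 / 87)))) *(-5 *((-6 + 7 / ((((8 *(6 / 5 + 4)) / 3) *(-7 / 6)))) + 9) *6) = -528227460 / 66591161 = -7.93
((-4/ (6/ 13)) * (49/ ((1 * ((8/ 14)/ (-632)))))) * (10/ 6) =7045220/ 9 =782802.22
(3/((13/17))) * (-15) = -765/13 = -58.85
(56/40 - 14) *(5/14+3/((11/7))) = -3141/110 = -28.55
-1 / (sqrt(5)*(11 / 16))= -16*sqrt(5) / 55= -0.65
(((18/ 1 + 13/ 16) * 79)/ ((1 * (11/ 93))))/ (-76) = -2211447/ 13376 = -165.33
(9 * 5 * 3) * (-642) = -86670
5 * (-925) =-4625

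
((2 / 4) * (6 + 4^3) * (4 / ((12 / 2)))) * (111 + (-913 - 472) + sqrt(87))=-89180 / 3 + 70 * sqrt(87) / 3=-29509.03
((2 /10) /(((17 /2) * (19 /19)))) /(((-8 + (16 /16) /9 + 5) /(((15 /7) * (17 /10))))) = -27 /910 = -0.03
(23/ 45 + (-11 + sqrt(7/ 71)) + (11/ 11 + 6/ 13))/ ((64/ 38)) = -100339/ 18720 + 19 * sqrt(497)/ 2272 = -5.17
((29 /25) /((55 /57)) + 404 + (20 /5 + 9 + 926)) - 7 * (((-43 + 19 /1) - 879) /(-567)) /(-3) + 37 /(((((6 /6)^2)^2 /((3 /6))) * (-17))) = 5100108487 /3786750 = 1346.83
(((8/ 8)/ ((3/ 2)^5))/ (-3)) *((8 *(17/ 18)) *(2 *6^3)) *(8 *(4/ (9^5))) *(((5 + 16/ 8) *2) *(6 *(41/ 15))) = -1279000576/ 71744535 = -17.83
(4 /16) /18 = 1 /72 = 0.01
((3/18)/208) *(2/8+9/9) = 5/4992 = 0.00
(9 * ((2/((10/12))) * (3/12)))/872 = 27/4360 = 0.01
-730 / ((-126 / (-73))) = -26645 / 63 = -422.94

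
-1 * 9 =-9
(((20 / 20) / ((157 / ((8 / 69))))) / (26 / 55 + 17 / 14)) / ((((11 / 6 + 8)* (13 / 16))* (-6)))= -98560 / 10793275389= -0.00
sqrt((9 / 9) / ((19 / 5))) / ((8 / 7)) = 7* sqrt(95) / 152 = 0.45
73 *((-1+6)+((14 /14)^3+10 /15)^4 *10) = 485815 /81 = 5997.72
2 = 2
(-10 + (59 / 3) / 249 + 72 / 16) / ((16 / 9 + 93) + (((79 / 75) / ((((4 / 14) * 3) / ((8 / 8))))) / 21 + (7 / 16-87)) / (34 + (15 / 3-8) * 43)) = -461643000 / 8148628169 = -0.06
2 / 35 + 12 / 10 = 44 / 35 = 1.26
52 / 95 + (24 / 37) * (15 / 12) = 4774 / 3515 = 1.36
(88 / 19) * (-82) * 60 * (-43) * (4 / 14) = 37234560 / 133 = 279959.10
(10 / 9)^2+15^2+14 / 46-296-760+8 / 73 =-112790974 / 135999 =-829.35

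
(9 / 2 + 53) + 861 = 1837 / 2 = 918.50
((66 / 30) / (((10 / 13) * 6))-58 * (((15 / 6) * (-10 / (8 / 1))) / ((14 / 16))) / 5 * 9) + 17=819701 / 2100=390.33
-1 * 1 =-1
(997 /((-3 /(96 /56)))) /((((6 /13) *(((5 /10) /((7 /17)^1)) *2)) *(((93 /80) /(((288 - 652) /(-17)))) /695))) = -524619804800 /80631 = -6506428.11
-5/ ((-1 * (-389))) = -5/ 389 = -0.01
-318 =-318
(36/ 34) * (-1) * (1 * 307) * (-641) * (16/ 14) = 28337328/ 119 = 238128.81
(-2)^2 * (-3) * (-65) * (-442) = -344760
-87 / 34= -2.56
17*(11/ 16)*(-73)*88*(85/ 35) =-2552737/ 14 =-182338.36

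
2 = 2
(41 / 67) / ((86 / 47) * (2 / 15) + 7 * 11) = 28905 / 3648619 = 0.01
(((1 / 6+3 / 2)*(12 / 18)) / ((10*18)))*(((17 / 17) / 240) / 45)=1 / 1749600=0.00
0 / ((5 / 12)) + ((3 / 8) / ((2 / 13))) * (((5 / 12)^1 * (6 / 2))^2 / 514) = 975 / 131584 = 0.01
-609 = -609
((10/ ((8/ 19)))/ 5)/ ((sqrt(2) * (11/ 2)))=19 * sqrt(2)/ 44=0.61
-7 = -7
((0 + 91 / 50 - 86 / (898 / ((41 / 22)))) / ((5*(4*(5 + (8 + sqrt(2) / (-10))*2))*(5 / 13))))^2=6942861374761 / (6098430250000*(105 - sqrt(2))^2)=0.00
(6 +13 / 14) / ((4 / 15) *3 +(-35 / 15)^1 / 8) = 13.63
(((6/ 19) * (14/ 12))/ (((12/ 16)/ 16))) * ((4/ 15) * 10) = 3584/ 171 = 20.96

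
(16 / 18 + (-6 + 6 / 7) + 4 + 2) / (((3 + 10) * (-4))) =-55 / 1638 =-0.03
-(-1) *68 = 68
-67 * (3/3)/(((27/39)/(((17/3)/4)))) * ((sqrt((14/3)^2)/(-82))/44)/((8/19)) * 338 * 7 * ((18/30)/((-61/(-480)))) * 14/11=5987.70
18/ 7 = 2.57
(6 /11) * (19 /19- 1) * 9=0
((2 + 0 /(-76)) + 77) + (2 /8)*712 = 257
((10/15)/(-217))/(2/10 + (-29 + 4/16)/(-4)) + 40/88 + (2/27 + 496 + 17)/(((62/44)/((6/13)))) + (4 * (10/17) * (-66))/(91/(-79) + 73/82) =80537065386017/105689506923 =762.02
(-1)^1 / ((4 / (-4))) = 1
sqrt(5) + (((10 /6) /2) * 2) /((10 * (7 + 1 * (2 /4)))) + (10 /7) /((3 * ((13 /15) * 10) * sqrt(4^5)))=3137 /131040 + sqrt(5)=2.26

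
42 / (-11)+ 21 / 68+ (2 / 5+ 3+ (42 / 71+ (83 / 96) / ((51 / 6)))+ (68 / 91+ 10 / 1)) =3285692677 / 289969680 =11.33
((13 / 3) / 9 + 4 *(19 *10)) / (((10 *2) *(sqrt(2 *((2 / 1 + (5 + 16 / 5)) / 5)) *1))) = 20533 *sqrt(102) / 11016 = 18.82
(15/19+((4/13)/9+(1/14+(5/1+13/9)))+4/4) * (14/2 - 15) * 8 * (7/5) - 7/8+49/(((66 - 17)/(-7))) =-67143253/88920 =-755.10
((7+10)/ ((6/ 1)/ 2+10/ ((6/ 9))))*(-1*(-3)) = 17/ 6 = 2.83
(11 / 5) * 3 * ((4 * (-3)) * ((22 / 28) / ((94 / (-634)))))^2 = 14445092772 / 541205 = 26690.61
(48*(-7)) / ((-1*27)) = 112 / 9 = 12.44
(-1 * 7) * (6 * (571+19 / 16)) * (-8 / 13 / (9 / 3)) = 64085 / 13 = 4929.62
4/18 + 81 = 731/9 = 81.22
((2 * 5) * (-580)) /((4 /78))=-113100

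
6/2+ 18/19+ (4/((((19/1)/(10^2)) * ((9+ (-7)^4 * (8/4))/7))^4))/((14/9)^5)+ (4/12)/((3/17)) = 25670292181830347841134/4398416795548130604543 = 5.84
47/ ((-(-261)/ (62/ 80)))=1457/ 10440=0.14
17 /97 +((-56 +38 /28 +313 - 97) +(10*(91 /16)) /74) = 65239801 /401968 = 162.30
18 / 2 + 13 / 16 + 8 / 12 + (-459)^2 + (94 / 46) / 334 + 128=38868366863 / 184368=210819.49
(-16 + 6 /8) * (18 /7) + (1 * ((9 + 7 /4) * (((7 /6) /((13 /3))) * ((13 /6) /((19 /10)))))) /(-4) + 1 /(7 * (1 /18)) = -37.47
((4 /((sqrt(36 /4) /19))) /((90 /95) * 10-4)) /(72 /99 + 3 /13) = 3971 /822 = 4.83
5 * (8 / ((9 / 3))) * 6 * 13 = 1040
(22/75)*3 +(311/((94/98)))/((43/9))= 68.74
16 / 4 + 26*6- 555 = -395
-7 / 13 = -0.54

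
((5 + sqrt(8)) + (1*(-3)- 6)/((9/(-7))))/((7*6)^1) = sqrt(2)/21 + 2/7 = 0.35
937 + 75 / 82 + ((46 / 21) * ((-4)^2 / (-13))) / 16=20992385 / 22386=937.75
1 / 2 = 0.50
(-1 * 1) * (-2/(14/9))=9/7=1.29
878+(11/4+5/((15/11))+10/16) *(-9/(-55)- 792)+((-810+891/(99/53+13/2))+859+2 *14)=-1761868211/390280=-4514.37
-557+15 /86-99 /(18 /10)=-52617 /86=-611.83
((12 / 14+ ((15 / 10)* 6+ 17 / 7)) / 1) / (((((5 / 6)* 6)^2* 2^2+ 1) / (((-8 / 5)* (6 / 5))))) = -4128 / 17675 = -0.23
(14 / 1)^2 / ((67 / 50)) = 9800 / 67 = 146.27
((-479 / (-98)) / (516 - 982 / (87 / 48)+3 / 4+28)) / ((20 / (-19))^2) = 5014651 / 3361400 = 1.49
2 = 2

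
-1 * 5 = -5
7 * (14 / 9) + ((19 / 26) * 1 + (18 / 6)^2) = 4825 / 234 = 20.62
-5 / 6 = -0.83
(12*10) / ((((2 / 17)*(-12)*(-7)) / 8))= 680 / 7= 97.14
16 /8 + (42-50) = -6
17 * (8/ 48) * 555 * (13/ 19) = 40885/ 38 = 1075.92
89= 89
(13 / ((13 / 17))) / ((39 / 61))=1037 / 39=26.59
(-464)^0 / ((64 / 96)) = 3 / 2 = 1.50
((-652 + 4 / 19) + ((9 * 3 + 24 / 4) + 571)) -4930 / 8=-50467 / 76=-664.04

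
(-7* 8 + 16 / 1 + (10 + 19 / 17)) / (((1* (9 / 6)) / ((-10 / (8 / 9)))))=7365 / 34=216.62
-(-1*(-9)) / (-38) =9 / 38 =0.24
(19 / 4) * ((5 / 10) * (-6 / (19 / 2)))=-3 / 2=-1.50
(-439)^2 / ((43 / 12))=2312652 / 43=53782.60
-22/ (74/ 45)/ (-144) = 55/ 592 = 0.09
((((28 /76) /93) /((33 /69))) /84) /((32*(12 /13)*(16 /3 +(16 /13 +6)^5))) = 111016607 /657503606253035520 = 0.00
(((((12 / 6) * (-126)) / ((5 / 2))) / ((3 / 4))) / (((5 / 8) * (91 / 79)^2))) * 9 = -43137792 / 29575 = -1458.59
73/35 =2.09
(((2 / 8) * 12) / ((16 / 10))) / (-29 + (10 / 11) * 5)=-165 / 2152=-0.08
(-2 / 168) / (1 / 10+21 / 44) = -55 / 2667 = -0.02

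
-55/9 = -6.11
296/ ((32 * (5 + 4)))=37/ 36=1.03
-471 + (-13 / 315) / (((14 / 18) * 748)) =-86315473 / 183260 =-471.00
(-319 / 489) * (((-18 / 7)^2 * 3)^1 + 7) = -419485 / 23961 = -17.51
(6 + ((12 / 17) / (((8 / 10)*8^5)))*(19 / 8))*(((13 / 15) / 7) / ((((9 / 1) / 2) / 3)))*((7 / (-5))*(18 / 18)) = -38622961 / 55705600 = -0.69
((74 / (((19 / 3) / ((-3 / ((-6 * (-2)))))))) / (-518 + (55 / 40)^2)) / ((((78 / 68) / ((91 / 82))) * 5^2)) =8288 / 37839925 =0.00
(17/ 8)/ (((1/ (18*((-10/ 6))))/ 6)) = -765/ 2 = -382.50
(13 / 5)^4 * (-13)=-371293 / 625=-594.07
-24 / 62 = -12 / 31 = -0.39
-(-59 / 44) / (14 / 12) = 177 / 154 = 1.15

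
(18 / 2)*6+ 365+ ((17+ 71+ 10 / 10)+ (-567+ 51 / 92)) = -5377 / 92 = -58.45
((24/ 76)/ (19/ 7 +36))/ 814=21/ 2095643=0.00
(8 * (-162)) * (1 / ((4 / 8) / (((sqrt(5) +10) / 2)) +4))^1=-505440 / 1601 - 1296 * sqrt(5) / 1601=-317.51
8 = 8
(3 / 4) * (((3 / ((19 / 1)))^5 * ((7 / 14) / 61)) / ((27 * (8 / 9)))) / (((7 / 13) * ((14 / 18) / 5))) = 142155 / 473667834304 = 0.00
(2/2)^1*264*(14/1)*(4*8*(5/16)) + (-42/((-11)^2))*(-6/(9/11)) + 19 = 406797/11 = 36981.55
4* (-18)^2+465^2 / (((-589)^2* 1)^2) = 162309071601 / 125238481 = 1296.00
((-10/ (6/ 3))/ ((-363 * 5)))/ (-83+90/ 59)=-59/ 1744941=-0.00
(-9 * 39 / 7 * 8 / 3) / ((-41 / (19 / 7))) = 17784 / 2009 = 8.85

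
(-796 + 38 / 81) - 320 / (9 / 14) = -104758 / 81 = -1293.31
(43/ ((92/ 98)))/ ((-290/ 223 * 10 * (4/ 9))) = -4228749/ 533600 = -7.92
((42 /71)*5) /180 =7 /426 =0.02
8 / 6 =4 / 3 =1.33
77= 77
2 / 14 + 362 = 2535 / 7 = 362.14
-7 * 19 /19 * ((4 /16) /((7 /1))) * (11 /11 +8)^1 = -9 /4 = -2.25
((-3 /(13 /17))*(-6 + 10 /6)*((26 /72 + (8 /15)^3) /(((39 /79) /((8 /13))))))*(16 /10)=148761424 /8555625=17.39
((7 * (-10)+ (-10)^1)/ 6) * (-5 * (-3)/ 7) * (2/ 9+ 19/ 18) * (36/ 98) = -4600/ 343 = -13.41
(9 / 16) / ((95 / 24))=27 / 190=0.14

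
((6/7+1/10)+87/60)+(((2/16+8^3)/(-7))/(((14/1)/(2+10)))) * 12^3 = -106191881/980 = -108359.06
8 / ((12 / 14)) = 28 / 3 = 9.33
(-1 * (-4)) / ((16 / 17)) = 17 / 4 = 4.25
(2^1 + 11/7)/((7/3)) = 75/49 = 1.53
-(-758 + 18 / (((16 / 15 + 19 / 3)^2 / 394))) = 860402 / 1369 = 628.49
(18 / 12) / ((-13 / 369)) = -42.58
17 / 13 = 1.31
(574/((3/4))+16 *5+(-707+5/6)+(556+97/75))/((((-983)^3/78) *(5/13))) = -17655261/118732760875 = -0.00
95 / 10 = 9.50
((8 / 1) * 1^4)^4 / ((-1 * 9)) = -4096 / 9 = -455.11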